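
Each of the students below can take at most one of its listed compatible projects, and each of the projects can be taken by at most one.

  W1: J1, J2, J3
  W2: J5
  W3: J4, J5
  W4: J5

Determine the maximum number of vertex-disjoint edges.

3

Unit-capacity flow: source→left, listed edges, right→sink; max matching = max flow.
Augmenting path W1→J1 (+1); matched 1.
Augmenting path W2→J5 (+1); matched 2.
Augmenting path W3→J4 (+1); matched 3.
No augmenting path remains; maximum matching = 3.
König certificate: {W1, W3, J5} is a vertex cover of size 3 (every listed pair touches it), so no matching can be larger.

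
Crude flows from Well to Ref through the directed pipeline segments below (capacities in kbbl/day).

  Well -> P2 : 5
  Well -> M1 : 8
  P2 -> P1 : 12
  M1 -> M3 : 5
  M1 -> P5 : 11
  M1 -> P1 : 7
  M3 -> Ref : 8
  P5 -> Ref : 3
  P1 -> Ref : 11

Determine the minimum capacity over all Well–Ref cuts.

13

Augment Well→P2→P1→Ref: bottleneck 5, flow now 5.
Augment Well→M1→M3→Ref: bottleneck 5, flow now 10.
Augment Well→M1→P5→Ref: bottleneck 3, flow now 13.
No augmenting path remains; maximum flow = 13.
By max-flow min-cut, the minimum cut capacity equals the max flow.
In the residual graph, reachable from Well: {Well}.
Min-cut edges: Well→P2 (5), Well→M1 (8); capacity 5 + 8 = 13.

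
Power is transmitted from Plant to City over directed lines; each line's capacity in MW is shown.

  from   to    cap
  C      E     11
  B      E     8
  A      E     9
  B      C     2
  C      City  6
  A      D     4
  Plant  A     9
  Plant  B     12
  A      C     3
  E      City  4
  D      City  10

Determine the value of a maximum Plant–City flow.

13

Augment Plant→A→C→City: bottleneck 3, flow now 3.
Augment Plant→A→D→City: bottleneck 4, flow now 7.
Augment Plant→A→E→City: bottleneck 2, flow now 9.
Augment Plant→B→C→City: bottleneck 2, flow now 11.
Augment Plant→B→E→City: bottleneck 2, flow now 13.
No augmenting path remains; maximum flow = 13.
In the residual graph, reachable from Plant: {Plant, A, B, E}.
Min-cut edges: A→C (3), A→D (4), B→C (2), E→City (4); capacity 3 + 4 + 2 + 4 = 13.
This cut is saturated, so no flow can exceed 13.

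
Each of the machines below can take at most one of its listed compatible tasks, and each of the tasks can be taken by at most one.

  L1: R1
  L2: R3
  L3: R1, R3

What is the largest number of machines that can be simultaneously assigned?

Unit-capacity flow: source→left, listed edges, right→sink; max matching = max flow.
Augmenting path L1→R1 (+1); matched 1.
Augmenting path L2→R3 (+1); matched 2.
No augmenting path remains; maximum matching = 2.
König certificate: {R1, R3} is a vertex cover of size 2 (every listed pair touches it), so no matching can be larger.

2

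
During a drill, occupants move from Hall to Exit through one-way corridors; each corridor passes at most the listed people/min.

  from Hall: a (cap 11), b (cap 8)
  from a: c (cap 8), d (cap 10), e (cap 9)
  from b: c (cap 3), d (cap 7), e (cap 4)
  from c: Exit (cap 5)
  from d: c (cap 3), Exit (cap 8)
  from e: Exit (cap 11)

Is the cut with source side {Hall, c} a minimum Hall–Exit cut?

Given cut capacity: 11 + 8 + 5 = 24.
Augment Hall→a→c→Exit: bottleneck 5, flow now 5.
Augment Hall→a→d→Exit: bottleneck 6, flow now 11.
Augment Hall→b→d→Exit: bottleneck 2, flow now 13.
Augment Hall→b→e→Exit: bottleneck 4, flow now 17.
Augment Hall→b→c→a→e→Exit: bottleneck 2, flow now 19. (uses reverse residual edge)
No augmenting path remains; maximum flow = 19.
In the residual graph, reachable from Hall: {Hall}.
Min-cut edges: Hall→a (11), Hall→b (8); capacity 11 + 8 = 19.
Cut capacity 24 exceeds the max flow 19, so it is not minimum.

No — its capacity is 24, but the minimum cut has capacity 19.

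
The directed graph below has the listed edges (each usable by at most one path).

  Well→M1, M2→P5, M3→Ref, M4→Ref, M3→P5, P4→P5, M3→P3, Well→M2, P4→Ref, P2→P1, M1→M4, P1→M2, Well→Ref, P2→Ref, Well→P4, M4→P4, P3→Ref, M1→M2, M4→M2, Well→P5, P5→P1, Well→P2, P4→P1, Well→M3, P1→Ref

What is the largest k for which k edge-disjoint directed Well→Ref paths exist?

Assign every edge capacity 1; by Menger, the answer equals the max flow.
Path Well→Ref (+1); total 1.
Path Well→P2→Ref (+1); total 2.
Path Well→M3→Ref (+1); total 3.
Path Well→P4→Ref (+1); total 4.
Path Well→M1→M4→Ref (+1); total 5.
Path Well→P5→P1→Ref (+1); total 6.
No residual Well→Ref path; max flow = 6.
Certifying cut of size 6: {P5→P1, Well→M1, Well→M3, Well→P2, Well→P4, Well→Ref}.

6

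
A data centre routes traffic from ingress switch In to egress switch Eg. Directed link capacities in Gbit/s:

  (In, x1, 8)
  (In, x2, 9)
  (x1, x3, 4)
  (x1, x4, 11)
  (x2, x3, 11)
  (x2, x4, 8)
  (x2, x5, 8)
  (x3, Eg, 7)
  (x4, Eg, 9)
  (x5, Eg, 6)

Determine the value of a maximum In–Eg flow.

17

Augment In→x1→x3→Eg: bottleneck 4, flow now 4.
Augment In→x1→x4→Eg: bottleneck 4, flow now 8.
Augment In→x2→x3→Eg: bottleneck 3, flow now 11.
Augment In→x2→x4→Eg: bottleneck 5, flow now 16.
Augment In→x2→x5→Eg: bottleneck 1, flow now 17.
No augmenting path remains; maximum flow = 17.
In the residual graph, reachable from In: {In}.
Min-cut edges: In→x1 (8), In→x2 (9); capacity 8 + 9 = 17.
This cut is saturated, so no flow can exceed 17.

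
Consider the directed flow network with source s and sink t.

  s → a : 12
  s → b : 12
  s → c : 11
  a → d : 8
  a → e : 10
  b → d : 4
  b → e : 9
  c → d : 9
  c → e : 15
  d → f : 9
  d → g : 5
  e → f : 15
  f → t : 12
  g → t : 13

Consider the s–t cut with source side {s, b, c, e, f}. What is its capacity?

37

Edges leaving {s, b, c, e, f}: s→a (12), b→d (4), c→d (9), f→t (12).
Cut capacity = 12 + 4 + 9 + 12 = 37.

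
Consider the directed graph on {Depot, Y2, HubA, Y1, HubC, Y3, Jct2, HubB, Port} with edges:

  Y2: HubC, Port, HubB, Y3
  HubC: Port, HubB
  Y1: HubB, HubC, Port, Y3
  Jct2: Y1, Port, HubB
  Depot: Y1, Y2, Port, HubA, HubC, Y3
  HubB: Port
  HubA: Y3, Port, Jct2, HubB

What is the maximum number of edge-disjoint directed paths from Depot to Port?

Assign every edge capacity 1; by Menger, the answer equals the max flow.
Path Depot→Port (+1); total 1.
Path Depot→Y2→Port (+1); total 2.
Path Depot→HubA→Port (+1); total 3.
Path Depot→Y1→Port (+1); total 4.
Path Depot→HubC→Port (+1); total 5.
No residual Depot→Port path; max flow = 5.
Certifying cut of size 5: {Depot→HubA, Depot→HubC, Depot→Port, Depot→Y1, Depot→Y2}.

5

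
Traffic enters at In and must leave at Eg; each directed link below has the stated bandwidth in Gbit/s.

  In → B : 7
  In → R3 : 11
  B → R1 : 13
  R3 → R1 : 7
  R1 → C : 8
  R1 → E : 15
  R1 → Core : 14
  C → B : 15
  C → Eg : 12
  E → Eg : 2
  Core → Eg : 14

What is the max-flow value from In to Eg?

14

Augment In→B→R1→C→Eg: bottleneck 7, flow now 7.
Augment In→R3→R1→C→Eg: bottleneck 1, flow now 8.
Augment In→R3→R1→E→Eg: bottleneck 2, flow now 10.
Augment In→R3→R1→Core→Eg: bottleneck 4, flow now 14.
No augmenting path remains; maximum flow = 14.
In the residual graph, reachable from In: {In, R3}.
Min-cut edges: In→B (7), R3→R1 (7); capacity 7 + 7 = 14.
This cut is saturated, so no flow can exceed 14.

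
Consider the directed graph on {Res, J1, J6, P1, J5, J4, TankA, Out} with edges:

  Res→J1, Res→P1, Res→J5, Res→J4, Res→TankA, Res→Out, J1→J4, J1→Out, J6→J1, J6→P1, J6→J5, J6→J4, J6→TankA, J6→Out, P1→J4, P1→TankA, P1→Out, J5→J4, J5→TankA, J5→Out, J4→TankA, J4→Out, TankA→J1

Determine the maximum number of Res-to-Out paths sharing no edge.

Assign every edge capacity 1; by Menger, the answer equals the max flow.
Path Res→Out (+1); total 1.
Path Res→J1→Out (+1); total 2.
Path Res→P1→Out (+1); total 3.
Path Res→J5→Out (+1); total 4.
Path Res→J4→Out (+1); total 5.
No residual Res→Out path; max flow = 5.
Certifying cut of size 5: {J1→Out, J4→Out, Res→J5, Res→Out, Res→P1}.

5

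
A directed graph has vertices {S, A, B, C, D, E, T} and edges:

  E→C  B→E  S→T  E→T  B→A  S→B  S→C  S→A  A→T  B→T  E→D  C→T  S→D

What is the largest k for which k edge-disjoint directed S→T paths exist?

Assign every edge capacity 1; by Menger, the answer equals the max flow.
Path S→T (+1); total 1.
Path S→A→T (+1); total 2.
Path S→B→T (+1); total 3.
Path S→C→T (+1); total 4.
No residual S→T path; max flow = 4.
Certifying cut of size 4: {S→A, S→B, S→C, S→T}.

4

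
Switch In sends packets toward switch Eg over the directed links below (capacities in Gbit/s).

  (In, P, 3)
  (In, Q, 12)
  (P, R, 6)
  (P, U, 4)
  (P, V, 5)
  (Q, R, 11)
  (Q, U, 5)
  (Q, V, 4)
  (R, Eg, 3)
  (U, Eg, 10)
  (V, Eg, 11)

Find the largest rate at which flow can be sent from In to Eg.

15

Augment In→P→R→Eg: bottleneck 3, flow now 3.
Augment In→Q→U→Eg: bottleneck 5, flow now 8.
Augment In→Q→V→Eg: bottleneck 4, flow now 12.
Augment In→Q→R→P→U→Eg: bottleneck 3, flow now 15. (uses reverse residual edge)
No augmenting path remains; maximum flow = 15.
In the residual graph, reachable from In: {In}.
Min-cut edges: In→P (3), In→Q (12); capacity 3 + 12 = 15.
This cut is saturated, so no flow can exceed 15.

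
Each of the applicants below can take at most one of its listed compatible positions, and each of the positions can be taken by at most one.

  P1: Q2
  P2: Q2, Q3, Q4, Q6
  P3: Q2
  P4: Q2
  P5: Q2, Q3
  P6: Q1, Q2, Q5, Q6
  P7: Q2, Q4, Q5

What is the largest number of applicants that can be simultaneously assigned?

5

Unit-capacity flow: source→left, listed edges, right→sink; max matching = max flow.
Augmenting path P1→Q2 (+1); matched 1.
Augmenting path P2→Q3 (+1); matched 2.
Augmenting path P6→Q1 (+1); matched 3.
Augmenting path P7→Q4 (+1); matched 4.
Augmenting path P5→Q3→P2→Q6 (+1); matched 5.
No augmenting path remains; maximum matching = 5.
König certificate: {P2, P5, P6, P7, Q2} is a vertex cover of size 5 (every listed pair touches it), so no matching can be larger.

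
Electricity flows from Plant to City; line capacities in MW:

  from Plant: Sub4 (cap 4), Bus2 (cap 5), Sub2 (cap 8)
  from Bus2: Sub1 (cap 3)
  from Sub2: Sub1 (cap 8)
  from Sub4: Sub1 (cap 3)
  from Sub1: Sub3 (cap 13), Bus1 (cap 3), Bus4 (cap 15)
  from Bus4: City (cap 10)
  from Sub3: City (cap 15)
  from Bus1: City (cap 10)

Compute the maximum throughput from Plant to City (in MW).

14

Augment Plant→Bus2→Sub1→Bus4→City: bottleneck 3, flow now 3.
Augment Plant→Sub2→Sub1→Bus4→City: bottleneck 7, flow now 10.
Augment Plant→Sub2→Sub1→Sub3→City: bottleneck 1, flow now 11.
Augment Plant→Sub4→Sub1→Sub3→City: bottleneck 3, flow now 14.
No augmenting path remains; maximum flow = 14.
In the residual graph, reachable from Plant: {Plant, Bus2, Sub4}.
Min-cut edges: Plant→Sub2 (8), Bus2→Sub1 (3), Sub4→Sub1 (3); capacity 8 + 3 + 3 = 14.
This cut is saturated, so no flow can exceed 14.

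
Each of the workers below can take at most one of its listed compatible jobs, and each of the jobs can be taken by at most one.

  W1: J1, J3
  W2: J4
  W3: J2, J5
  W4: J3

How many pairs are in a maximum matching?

4

Unit-capacity flow: source→left, listed edges, right→sink; max matching = max flow.
Augmenting path W1→J1 (+1); matched 1.
Augmenting path W2→J4 (+1); matched 2.
Augmenting path W3→J2 (+1); matched 3.
Augmenting path W4→J3 (+1); matched 4.
No augmenting path remains; maximum matching = 4.
König certificate: {W1, W2, W3, W4} is a vertex cover of size 4 (every listed pair touches it), so no matching can be larger.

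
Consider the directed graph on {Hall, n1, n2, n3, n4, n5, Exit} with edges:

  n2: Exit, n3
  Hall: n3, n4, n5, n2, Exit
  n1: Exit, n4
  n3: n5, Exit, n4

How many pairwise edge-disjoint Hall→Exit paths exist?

3

Assign every edge capacity 1; by Menger, the answer equals the max flow.
Path Hall→Exit (+1); total 1.
Path Hall→n2→Exit (+1); total 2.
Path Hall→n3→Exit (+1); total 3.
No residual Hall→Exit path; max flow = 3.
Certifying cut of size 3: {Hall→Exit, Hall→n2, Hall→n3}.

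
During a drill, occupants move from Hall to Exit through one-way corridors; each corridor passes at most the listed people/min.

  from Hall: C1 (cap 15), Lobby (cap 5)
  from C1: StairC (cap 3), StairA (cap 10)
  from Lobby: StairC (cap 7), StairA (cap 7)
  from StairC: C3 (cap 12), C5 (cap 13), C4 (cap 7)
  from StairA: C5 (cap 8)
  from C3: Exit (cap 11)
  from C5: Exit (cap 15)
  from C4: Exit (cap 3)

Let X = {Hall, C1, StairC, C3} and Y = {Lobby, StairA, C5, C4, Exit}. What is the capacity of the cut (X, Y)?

46

Edges leaving {Hall, C1, StairC, C3}: Hall→Lobby (5), C1→StairA (10), StairC→C5 (13), StairC→C4 (7), C3→Exit (11).
Cut capacity = 5 + 10 + 13 + 7 + 11 = 46.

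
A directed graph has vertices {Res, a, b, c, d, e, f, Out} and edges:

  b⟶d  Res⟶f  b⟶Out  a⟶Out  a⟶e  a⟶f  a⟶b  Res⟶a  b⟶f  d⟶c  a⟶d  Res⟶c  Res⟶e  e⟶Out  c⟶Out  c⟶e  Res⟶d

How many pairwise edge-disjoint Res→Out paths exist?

3

Assign every edge capacity 1; by Menger, the answer equals the max flow.
Path Res→a→Out (+1); total 1.
Path Res→c→Out (+1); total 2.
Path Res→e→Out (+1); total 3.
No residual Res→Out path; max flow = 3.
Certifying cut of size 3: {Res→a, c→Out, e→Out}.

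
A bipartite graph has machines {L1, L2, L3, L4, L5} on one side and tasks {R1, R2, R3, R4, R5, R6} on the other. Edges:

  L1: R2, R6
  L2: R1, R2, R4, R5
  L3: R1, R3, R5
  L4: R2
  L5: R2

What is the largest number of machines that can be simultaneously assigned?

4

Unit-capacity flow: source→left, listed edges, right→sink; max matching = max flow.
Augmenting path L1→R2 (+1); matched 1.
Augmenting path L2→R1 (+1); matched 2.
Augmenting path L3→R3 (+1); matched 3.
Augmenting path L4→R2→L1→R6 (+1); matched 4.
No augmenting path remains; maximum matching = 4.
König certificate: {L1, L2, L3, R2} is a vertex cover of size 4 (every listed pair touches it), so no matching can be larger.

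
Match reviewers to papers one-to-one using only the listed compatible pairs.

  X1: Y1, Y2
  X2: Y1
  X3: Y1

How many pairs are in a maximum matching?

2

Unit-capacity flow: source→left, listed edges, right→sink; max matching = max flow.
Augmenting path X1→Y1 (+1); matched 1.
Augmenting path X2→Y1→X1→Y2 (+1); matched 2.
No augmenting path remains; maximum matching = 2.
König certificate: {X1, Y1} is a vertex cover of size 2 (every listed pair touches it), so no matching can be larger.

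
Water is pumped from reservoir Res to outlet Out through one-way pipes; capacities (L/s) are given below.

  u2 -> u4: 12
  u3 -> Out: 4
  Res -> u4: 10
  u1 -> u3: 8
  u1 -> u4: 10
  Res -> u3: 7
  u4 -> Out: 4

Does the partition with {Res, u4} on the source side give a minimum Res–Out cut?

Given cut capacity: 7 + 4 = 11.
Augment Res→u3→Out: bottleneck 4, flow now 4.
Augment Res→u4→Out: bottleneck 4, flow now 8.
No augmenting path remains; maximum flow = 8.
In the residual graph, reachable from Res: {Res, u3, u4}.
Min-cut edges: u3→Out (4), u4→Out (4); capacity 4 + 4 = 8.
Cut capacity 11 exceeds the max flow 8, so it is not minimum.

No — its capacity is 11, but the minimum cut has capacity 8.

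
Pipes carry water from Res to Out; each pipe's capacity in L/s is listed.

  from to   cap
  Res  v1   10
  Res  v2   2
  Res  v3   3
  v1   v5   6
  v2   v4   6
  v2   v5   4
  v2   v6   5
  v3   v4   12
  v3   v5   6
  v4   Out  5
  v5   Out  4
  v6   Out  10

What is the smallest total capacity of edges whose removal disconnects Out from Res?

Augment Res→v1→v5→Out: bottleneck 4, flow now 4.
Augment Res→v2→v4→Out: bottleneck 2, flow now 6.
Augment Res→v3→v4→Out: bottleneck 3, flow now 9.
No augmenting path remains; maximum flow = 9.
By max-flow min-cut, the minimum cut capacity equals the max flow.
In the residual graph, reachable from Res: {Res, v1, v5}.
Min-cut edges: Res→v2 (2), Res→v3 (3), v5→Out (4); capacity 2 + 3 + 4 = 9.

9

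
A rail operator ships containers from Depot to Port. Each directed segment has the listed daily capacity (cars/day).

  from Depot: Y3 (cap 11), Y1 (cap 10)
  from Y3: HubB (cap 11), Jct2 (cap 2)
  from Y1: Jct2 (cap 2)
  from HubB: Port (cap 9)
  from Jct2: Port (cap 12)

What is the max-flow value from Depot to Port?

Augment Depot→Y3→HubB→Port: bottleneck 9, flow now 9.
Augment Depot→Y3→Jct2→Port: bottleneck 2, flow now 11.
Augment Depot→Y1→Jct2→Port: bottleneck 2, flow now 13.
No augmenting path remains; maximum flow = 13.
In the residual graph, reachable from Depot: {Depot, Y1}.
Min-cut edges: Depot→Y3 (11), Y1→Jct2 (2); capacity 11 + 2 = 13.
This cut is saturated, so no flow can exceed 13.

13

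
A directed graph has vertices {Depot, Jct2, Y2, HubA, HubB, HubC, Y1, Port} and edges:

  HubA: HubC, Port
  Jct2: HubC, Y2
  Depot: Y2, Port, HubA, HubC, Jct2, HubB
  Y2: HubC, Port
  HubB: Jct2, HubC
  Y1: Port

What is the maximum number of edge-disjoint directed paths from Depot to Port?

Assign every edge capacity 1; by Menger, the answer equals the max flow.
Path Depot→Port (+1); total 1.
Path Depot→Y2→Port (+1); total 2.
Path Depot→HubA→Port (+1); total 3.
No residual Depot→Port path; max flow = 3.
Certifying cut of size 3: {Depot→HubA, Depot→Port, Y2→Port}.

3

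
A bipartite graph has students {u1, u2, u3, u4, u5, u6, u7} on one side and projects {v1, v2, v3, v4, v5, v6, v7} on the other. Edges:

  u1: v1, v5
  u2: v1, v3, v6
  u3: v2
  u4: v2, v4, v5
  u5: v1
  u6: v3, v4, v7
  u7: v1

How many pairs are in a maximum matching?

6

Unit-capacity flow: source→left, listed edges, right→sink; max matching = max flow.
Augmenting path u1→v1 (+1); matched 1.
Augmenting path u2→v3 (+1); matched 2.
Augmenting path u3→v2 (+1); matched 3.
Augmenting path u4→v4 (+1); matched 4.
Augmenting path u6→v7 (+1); matched 5.
Augmenting path u5→v1→u1→v5 (+1); matched 6.
No augmenting path remains; maximum matching = 6.
König certificate: {u1, u2, u3, u4, u6, v1} is a vertex cover of size 6 (every listed pair touches it), so no matching can be larger.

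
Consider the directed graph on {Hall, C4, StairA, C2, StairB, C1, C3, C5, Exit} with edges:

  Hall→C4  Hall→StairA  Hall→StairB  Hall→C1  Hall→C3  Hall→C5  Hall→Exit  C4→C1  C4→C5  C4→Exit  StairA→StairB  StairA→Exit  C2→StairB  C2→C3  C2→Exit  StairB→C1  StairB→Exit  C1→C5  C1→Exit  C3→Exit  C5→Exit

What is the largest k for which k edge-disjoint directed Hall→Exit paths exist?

Assign every edge capacity 1; by Menger, the answer equals the max flow.
Path Hall→Exit (+1); total 1.
Path Hall→C4→Exit (+1); total 2.
Path Hall→StairA→Exit (+1); total 3.
Path Hall→StairB→Exit (+1); total 4.
Path Hall→C1→Exit (+1); total 5.
Path Hall→C3→Exit (+1); total 6.
Path Hall→C5→Exit (+1); total 7.
No residual Hall→Exit path; max flow = 7.
Certifying cut of size 7: {Hall→C1, Hall→C3, Hall→C4, Hall→C5, Hall→Exit, Hall→StairA, Hall→StairB}.

7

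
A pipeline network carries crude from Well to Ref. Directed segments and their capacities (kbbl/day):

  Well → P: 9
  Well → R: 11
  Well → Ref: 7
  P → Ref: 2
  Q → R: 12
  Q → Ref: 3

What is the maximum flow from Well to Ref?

9

Augment Well→Ref: bottleneck 7, flow now 7.
Augment Well→P→Ref: bottleneck 2, flow now 9.
No augmenting path remains; maximum flow = 9.
In the residual graph, reachable from Well: {Well, P, R}.
Min-cut edges: Well→Ref (7), P→Ref (2); capacity 7 + 2 = 9.
This cut is saturated, so no flow can exceed 9.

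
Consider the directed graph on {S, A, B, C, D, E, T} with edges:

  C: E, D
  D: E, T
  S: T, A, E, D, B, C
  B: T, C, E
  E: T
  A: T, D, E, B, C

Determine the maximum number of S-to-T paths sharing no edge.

Assign every edge capacity 1; by Menger, the answer equals the max flow.
Path S→T (+1); total 1.
Path S→A→T (+1); total 2.
Path S→B→T (+1); total 3.
Path S→D→T (+1); total 4.
Path S→E→T (+1); total 5.
No residual S→T path; max flow = 5.
Certifying cut of size 5: {D→T, E→T, S→A, S→B, S→T}.

5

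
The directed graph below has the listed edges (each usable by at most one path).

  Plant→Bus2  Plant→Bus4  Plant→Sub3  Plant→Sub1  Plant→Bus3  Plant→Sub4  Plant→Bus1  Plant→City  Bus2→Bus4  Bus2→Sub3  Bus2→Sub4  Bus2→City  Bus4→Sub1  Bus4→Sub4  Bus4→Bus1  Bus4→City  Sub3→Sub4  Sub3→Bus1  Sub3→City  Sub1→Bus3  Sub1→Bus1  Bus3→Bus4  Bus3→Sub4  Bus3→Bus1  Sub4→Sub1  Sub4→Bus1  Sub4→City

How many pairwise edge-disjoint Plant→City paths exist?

Assign every edge capacity 1; by Menger, the answer equals the max flow.
Path Plant→City (+1); total 1.
Path Plant→Bus2→City (+1); total 2.
Path Plant→Bus4→City (+1); total 3.
Path Plant→Sub3→City (+1); total 4.
Path Plant→Sub4→City (+1); total 5.
No residual Plant→City path; max flow = 5.
Certifying cut of size 5: {Bus4→City, Plant→Bus2, Plant→City, Plant→Sub3, Sub4→City}.

5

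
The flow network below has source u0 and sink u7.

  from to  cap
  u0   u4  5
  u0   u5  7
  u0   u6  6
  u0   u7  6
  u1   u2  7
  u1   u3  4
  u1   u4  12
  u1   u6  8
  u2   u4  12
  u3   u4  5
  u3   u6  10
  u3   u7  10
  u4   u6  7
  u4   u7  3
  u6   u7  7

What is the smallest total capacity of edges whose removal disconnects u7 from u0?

16

Augment u0→u7: bottleneck 6, flow now 6.
Augment u0→u4→u7: bottleneck 3, flow now 9.
Augment u0→u6→u7: bottleneck 6, flow now 15.
Augment u0→u4→u6→u7: bottleneck 1, flow now 16.
No augmenting path remains; maximum flow = 16.
By max-flow min-cut, the minimum cut capacity equals the max flow.
In the residual graph, reachable from u0: {u0, u4, u5, u6}.
Min-cut edges: u0→u7 (6), u4→u7 (3), u6→u7 (7); capacity 6 + 3 + 7 = 16.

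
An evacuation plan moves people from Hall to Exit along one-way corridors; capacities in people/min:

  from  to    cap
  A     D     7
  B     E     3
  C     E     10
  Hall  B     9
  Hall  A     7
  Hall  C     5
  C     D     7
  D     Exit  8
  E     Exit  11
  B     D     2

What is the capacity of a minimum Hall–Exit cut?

Augment Hall→A→D→Exit: bottleneck 7, flow now 7.
Augment Hall→B→D→Exit: bottleneck 1, flow now 8.
Augment Hall→B→E→Exit: bottleneck 3, flow now 11.
Augment Hall→C→E→Exit: bottleneck 5, flow now 16.
No augmenting path remains; maximum flow = 16.
By max-flow min-cut, the minimum cut capacity equals the max flow.
In the residual graph, reachable from Hall: {Hall, A, B, D}.
Min-cut edges: Hall→C (5), B→E (3), D→Exit (8); capacity 5 + 3 + 8 = 16.

16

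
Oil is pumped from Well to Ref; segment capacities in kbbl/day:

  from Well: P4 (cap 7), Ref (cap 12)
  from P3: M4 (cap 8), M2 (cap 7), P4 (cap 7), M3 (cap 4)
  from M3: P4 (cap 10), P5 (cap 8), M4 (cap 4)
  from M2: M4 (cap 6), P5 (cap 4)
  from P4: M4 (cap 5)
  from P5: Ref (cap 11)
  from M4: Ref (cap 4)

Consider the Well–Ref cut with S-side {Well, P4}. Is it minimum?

Given cut capacity: 12 + 5 = 17.
Augment Well→Ref: bottleneck 12, flow now 12.
Augment Well→P4→M4→Ref: bottleneck 4, flow now 16.
No augmenting path remains; maximum flow = 16.
In the residual graph, reachable from Well: {Well, P4, M4}.
Min-cut edges: Well→Ref (12), M4→Ref (4); capacity 12 + 4 = 16.
Cut capacity 17 exceeds the max flow 16, so it is not minimum.

No — its capacity is 17, but the minimum cut has capacity 16.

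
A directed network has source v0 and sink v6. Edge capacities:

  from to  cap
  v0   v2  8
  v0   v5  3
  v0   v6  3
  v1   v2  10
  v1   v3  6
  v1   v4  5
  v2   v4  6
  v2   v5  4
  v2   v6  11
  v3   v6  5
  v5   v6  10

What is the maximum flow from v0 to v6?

14

Augment v0→v6: bottleneck 3, flow now 3.
Augment v0→v2→v6: bottleneck 8, flow now 11.
Augment v0→v5→v6: bottleneck 3, flow now 14.
No augmenting path remains; maximum flow = 14.
In the residual graph, reachable from v0: {v0}.
Min-cut edges: v0→v2 (8), v0→v5 (3), v0→v6 (3); capacity 8 + 3 + 3 = 14.
This cut is saturated, so no flow can exceed 14.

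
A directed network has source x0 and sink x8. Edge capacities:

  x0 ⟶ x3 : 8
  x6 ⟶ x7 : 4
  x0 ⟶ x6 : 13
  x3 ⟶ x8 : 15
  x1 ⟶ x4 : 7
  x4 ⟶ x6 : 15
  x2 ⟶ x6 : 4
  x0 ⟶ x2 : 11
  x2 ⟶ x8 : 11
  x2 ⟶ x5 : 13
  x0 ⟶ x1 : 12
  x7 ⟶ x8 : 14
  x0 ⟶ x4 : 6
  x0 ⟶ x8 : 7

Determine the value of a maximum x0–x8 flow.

30

Augment x0→x8: bottleneck 7, flow now 7.
Augment x0→x2→x8: bottleneck 11, flow now 18.
Augment x0→x3→x8: bottleneck 8, flow now 26.
Augment x0→x6→x7→x8: bottleneck 4, flow now 30.
No augmenting path remains; maximum flow = 30.
In the residual graph, reachable from x0: {x0, x1, x4, x6}.
Min-cut edges: x0→x2 (11), x0→x3 (8), x0→x8 (7), x6→x7 (4); capacity 11 + 8 + 7 + 4 = 30.
This cut is saturated, so no flow can exceed 30.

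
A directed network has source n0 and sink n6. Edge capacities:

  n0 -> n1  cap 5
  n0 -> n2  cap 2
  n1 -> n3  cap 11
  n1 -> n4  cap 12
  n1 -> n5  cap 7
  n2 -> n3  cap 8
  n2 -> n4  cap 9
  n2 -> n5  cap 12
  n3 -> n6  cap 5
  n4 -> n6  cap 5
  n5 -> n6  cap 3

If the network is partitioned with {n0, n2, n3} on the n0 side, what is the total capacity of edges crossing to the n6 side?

Edges leaving {n0, n2, n3}: n0→n1 (5), n2→n4 (9), n2→n5 (12), n3→n6 (5).
Cut capacity = 5 + 9 + 12 + 5 = 31.

31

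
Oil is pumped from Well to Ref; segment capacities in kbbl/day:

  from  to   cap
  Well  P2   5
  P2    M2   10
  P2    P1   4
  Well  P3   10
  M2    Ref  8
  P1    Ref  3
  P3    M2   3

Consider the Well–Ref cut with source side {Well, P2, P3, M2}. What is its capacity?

12

Edges leaving {Well, P2, P3, M2}: P2→P1 (4), M2→Ref (8).
Cut capacity = 4 + 8 = 12.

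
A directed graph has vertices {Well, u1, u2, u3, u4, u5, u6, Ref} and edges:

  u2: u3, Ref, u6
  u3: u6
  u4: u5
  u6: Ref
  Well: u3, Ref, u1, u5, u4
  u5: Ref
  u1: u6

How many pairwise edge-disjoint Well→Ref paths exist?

3

Assign every edge capacity 1; by Menger, the answer equals the max flow.
Path Well→Ref (+1); total 1.
Path Well→u5→Ref (+1); total 2.
Path Well→u1→u6→Ref (+1); total 3.
No residual Well→Ref path; max flow = 3.
Certifying cut of size 3: {Well→Ref, u5→Ref, u6→Ref}.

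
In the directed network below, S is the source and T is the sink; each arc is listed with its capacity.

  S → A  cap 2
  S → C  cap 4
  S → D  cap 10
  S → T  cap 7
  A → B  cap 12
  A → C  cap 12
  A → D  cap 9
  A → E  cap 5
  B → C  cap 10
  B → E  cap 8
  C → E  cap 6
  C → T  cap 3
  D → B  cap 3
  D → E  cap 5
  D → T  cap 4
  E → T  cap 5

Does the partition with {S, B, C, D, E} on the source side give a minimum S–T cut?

No — its capacity is 21, but the minimum cut has capacity 19.

Given cut capacity: 2 + 7 + 3 + 4 + 5 = 21.
Augment S→T: bottleneck 7, flow now 7.
Augment S→C→T: bottleneck 3, flow now 10.
Augment S→D→T: bottleneck 4, flow now 14.
Augment S→A→E→T: bottleneck 2, flow now 16.
Augment S→C→E→T: bottleneck 1, flow now 17.
Augment S→D→E→T: bottleneck 2, flow now 19.
No augmenting path remains; maximum flow = 19.
In the residual graph, reachable from S: {S, A, B, C, D, E}.
Min-cut edges: S→T (7), C→T (3), D→T (4), E→T (5); capacity 7 + 3 + 4 + 5 = 19.
Cut capacity 21 exceeds the max flow 19, so it is not minimum.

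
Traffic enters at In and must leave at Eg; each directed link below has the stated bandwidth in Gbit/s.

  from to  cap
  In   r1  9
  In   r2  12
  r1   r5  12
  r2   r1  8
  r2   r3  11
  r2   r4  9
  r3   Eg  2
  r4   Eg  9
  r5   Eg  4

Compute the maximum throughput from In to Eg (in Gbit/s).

Augment In→r1→r5→Eg: bottleneck 4, flow now 4.
Augment In→r2→r3→Eg: bottleneck 2, flow now 6.
Augment In→r2→r4→Eg: bottleneck 9, flow now 15.
No augmenting path remains; maximum flow = 15.
In the residual graph, reachable from In: {In, r1, r2, r3, r5}.
Min-cut edges: r2→r4 (9), r3→Eg (2), r5→Eg (4); capacity 9 + 2 + 4 = 15.
This cut is saturated, so no flow can exceed 15.

15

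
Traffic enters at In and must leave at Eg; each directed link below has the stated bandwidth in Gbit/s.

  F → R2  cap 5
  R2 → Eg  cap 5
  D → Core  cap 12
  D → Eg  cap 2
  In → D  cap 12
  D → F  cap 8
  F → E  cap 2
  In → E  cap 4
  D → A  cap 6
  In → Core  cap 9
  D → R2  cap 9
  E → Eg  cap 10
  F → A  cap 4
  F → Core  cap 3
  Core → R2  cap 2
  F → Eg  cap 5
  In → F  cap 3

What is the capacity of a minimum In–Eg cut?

Augment In→E→Eg: bottleneck 4, flow now 4.
Augment In→D→Eg: bottleneck 2, flow now 6.
Augment In→F→Eg: bottleneck 3, flow now 9.
Augment In→D→F→Eg: bottleneck 2, flow now 11.
Augment In→D→R2→Eg: bottleneck 5, flow now 16.
Augment In→D→F→E→Eg: bottleneck 2, flow now 18.
No augmenting path remains; maximum flow = 18.
By max-flow min-cut, the minimum cut capacity equals the max flow.
In the residual graph, reachable from In: {In, D, F, A, Core, R2}.
Min-cut edges: In→E (4), D→Eg (2), F→E (2), F→Eg (5), R2→Eg (5); capacity 4 + 2 + 2 + 5 + 5 = 18.

18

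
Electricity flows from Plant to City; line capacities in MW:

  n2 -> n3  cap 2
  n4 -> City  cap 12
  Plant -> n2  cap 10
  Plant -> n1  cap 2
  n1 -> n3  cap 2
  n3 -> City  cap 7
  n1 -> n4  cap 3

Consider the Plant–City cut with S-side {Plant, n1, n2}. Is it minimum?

Given cut capacity: 2 + 3 + 2 = 7.
Augment Plant→n1→n3→City: bottleneck 2, flow now 2.
Augment Plant→n2→n3→City: bottleneck 2, flow now 4.
No augmenting path remains; maximum flow = 4.
In the residual graph, reachable from Plant: {Plant, n2}.
Min-cut edges: Plant→n1 (2), n2→n3 (2); capacity 2 + 2 = 4.
Cut capacity 7 exceeds the max flow 4, so it is not minimum.

No — its capacity is 7, but the minimum cut has capacity 4.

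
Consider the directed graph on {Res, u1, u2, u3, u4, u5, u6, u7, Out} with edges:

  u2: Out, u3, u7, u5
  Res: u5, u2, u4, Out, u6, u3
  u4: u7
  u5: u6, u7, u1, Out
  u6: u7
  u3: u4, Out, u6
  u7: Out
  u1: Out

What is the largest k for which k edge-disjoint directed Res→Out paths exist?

5

Assign every edge capacity 1; by Menger, the answer equals the max flow.
Path Res→Out (+1); total 1.
Path Res→u2→Out (+1); total 2.
Path Res→u3→Out (+1); total 3.
Path Res→u5→Out (+1); total 4.
Path Res→u4→u7→Out (+1); total 5.
No residual Res→Out path; max flow = 5.
Certifying cut of size 5: {Res→Out, Res→u2, Res→u3, Res→u5, u7→Out}.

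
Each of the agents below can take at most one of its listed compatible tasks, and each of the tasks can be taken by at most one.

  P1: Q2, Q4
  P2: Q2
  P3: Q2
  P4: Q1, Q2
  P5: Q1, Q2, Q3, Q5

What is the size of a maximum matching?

4

Unit-capacity flow: source→left, listed edges, right→sink; max matching = max flow.
Augmenting path P1→Q2 (+1); matched 1.
Augmenting path P4→Q1 (+1); matched 2.
Augmenting path P5→Q3 (+1); matched 3.
Augmenting path P2→Q2→P1→Q4 (+1); matched 4.
No augmenting path remains; maximum matching = 4.
König certificate: {P1, P4, P5, Q2} is a vertex cover of size 4 (every listed pair touches it), so no matching can be larger.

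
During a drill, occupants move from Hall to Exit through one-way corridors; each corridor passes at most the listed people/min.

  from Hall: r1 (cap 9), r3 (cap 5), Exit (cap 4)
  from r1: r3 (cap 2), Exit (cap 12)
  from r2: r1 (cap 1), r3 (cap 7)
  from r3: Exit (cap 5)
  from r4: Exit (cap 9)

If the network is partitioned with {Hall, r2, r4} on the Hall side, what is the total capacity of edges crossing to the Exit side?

Edges leaving {Hall, r2, r4}: Hall→r1 (9), Hall→r3 (5), Hall→Exit (4), r2→r1 (1), r2→r3 (7), r4→Exit (9).
Cut capacity = 9 + 5 + 4 + 1 + 7 + 9 = 35.

35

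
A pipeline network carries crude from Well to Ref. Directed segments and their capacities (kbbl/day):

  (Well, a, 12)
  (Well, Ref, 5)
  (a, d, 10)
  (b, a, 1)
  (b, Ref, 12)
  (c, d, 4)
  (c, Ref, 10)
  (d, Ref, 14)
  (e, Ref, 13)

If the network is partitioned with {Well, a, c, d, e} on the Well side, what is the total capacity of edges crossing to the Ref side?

42

Edges leaving {Well, a, c, d, e}: Well→Ref (5), c→Ref (10), d→Ref (14), e→Ref (13).
Cut capacity = 5 + 10 + 14 + 13 = 42.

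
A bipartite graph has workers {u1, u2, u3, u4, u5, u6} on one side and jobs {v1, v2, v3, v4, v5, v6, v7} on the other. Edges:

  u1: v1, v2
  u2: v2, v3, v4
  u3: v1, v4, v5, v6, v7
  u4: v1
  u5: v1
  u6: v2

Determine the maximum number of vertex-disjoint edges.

4

Unit-capacity flow: source→left, listed edges, right→sink; max matching = max flow.
Augmenting path u1→v1 (+1); matched 1.
Augmenting path u2→v2 (+1); matched 2.
Augmenting path u3→v4 (+1); matched 3.
Augmenting path u6→v2→u2→v3 (+1); matched 4.
No augmenting path remains; maximum matching = 4.
König certificate: {u2, u3, v1, v2} is a vertex cover of size 4 (every listed pair touches it), so no matching can be larger.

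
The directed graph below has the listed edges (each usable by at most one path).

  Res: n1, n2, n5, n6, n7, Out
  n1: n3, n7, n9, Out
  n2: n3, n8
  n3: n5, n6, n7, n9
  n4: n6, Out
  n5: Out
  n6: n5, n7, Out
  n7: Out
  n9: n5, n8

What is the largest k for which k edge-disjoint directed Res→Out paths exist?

5

Assign every edge capacity 1; by Menger, the answer equals the max flow.
Path Res→Out (+1); total 1.
Path Res→n1→Out (+1); total 2.
Path Res→n5→Out (+1); total 3.
Path Res→n6→Out (+1); total 4.
Path Res→n7→Out (+1); total 5.
No residual Res→Out path; max flow = 5.
Certifying cut of size 5: {Res→Out, Res→n1, n5→Out, n6→Out, n7→Out}.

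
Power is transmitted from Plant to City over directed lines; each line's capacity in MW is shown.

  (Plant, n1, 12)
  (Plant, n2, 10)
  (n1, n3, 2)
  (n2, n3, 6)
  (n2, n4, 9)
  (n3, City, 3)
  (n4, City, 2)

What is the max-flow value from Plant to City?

5

Augment Plant→n1→n3→City: bottleneck 2, flow now 2.
Augment Plant→n2→n3→City: bottleneck 1, flow now 3.
Augment Plant→n2→n4→City: bottleneck 2, flow now 5.
No augmenting path remains; maximum flow = 5.
In the residual graph, reachable from Plant: {Plant, n1, n2, n3, n4}.
Min-cut edges: n3→City (3), n4→City (2); capacity 3 + 2 = 5.
This cut is saturated, so no flow can exceed 5.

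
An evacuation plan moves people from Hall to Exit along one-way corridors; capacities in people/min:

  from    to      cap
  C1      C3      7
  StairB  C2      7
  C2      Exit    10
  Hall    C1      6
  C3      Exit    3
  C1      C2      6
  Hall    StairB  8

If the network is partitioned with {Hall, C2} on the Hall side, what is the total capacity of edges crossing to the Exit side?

Edges leaving {Hall, C2}: Hall→StairB (8), Hall→C1 (6), C2→Exit (10).
Cut capacity = 8 + 6 + 10 = 24.

24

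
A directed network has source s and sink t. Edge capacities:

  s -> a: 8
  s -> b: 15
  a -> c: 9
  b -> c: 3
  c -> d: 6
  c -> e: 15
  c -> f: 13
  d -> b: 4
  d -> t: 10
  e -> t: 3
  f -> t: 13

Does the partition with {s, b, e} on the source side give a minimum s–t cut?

No — its capacity is 14, but the minimum cut has capacity 11.

Given cut capacity: 8 + 3 + 3 = 14.
Augment s→a→c→d→t: bottleneck 6, flow now 6.
Augment s→a→c→e→t: bottleneck 2, flow now 8.
Augment s→b→c→e→t: bottleneck 1, flow now 9.
Augment s→b→c→f→t: bottleneck 2, flow now 11.
No augmenting path remains; maximum flow = 11.
In the residual graph, reachable from s: {s, b}.
Min-cut edges: s→a (8), b→c (3); capacity 8 + 3 = 11.
Cut capacity 14 exceeds the max flow 11, so it is not minimum.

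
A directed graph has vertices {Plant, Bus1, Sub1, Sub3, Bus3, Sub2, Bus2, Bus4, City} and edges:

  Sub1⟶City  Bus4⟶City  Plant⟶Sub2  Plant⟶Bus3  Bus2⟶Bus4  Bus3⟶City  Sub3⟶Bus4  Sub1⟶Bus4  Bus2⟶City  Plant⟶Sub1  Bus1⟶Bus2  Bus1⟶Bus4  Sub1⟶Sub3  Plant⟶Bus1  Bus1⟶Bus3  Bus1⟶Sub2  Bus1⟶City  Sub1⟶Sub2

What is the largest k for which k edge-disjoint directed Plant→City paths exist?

3

Assign every edge capacity 1; by Menger, the answer equals the max flow.
Path Plant→Bus1→City (+1); total 1.
Path Plant→Sub1→City (+1); total 2.
Path Plant→Bus3→City (+1); total 3.
No residual Plant→City path; max flow = 3.
Certifying cut of size 3: {Plant→Bus1, Plant→Bus3, Plant→Sub1}.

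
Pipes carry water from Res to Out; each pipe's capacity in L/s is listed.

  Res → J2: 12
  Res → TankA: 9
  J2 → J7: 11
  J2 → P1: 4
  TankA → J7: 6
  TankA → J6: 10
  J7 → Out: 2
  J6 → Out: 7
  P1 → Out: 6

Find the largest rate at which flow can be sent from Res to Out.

13

Augment Res→J2→J7→Out: bottleneck 2, flow now 2.
Augment Res→J2→P1→Out: bottleneck 4, flow now 6.
Augment Res→TankA→J6→Out: bottleneck 7, flow now 13.
No augmenting path remains; maximum flow = 13.
In the residual graph, reachable from Res: {Res, J2, TankA, J7, J6}.
Min-cut edges: J2→P1 (4), J7→Out (2), J6→Out (7); capacity 4 + 2 + 7 = 13.
This cut is saturated, so no flow can exceed 13.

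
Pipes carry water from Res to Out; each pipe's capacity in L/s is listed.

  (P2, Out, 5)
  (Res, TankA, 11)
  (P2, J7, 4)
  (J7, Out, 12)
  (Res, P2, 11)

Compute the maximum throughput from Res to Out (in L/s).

Augment Res→P2→Out: bottleneck 5, flow now 5.
Augment Res→P2→J7→Out: bottleneck 4, flow now 9.
No augmenting path remains; maximum flow = 9.
In the residual graph, reachable from Res: {Res, P2, TankA}.
Min-cut edges: P2→J7 (4), P2→Out (5); capacity 4 + 5 = 9.
This cut is saturated, so no flow can exceed 9.

9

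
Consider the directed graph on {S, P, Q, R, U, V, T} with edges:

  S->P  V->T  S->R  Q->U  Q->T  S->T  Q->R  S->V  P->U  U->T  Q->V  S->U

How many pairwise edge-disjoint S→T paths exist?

3

Assign every edge capacity 1; by Menger, the answer equals the max flow.
Path S→T (+1); total 1.
Path S→U→T (+1); total 2.
Path S→V→T (+1); total 3.
No residual S→T path; max flow = 3.
Certifying cut of size 3: {S→T, S→V, U→T}.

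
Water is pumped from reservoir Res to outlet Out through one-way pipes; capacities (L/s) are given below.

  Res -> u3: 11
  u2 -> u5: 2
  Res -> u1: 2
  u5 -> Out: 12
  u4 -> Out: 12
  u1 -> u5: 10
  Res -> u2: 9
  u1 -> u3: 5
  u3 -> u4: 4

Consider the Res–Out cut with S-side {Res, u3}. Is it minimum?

No — its capacity is 15, but the minimum cut has capacity 8.

Given cut capacity: 2 + 9 + 4 = 15.
Augment Res→u1→u5→Out: bottleneck 2, flow now 2.
Augment Res→u2→u5→Out: bottleneck 2, flow now 4.
Augment Res→u3→u4→Out: bottleneck 4, flow now 8.
No augmenting path remains; maximum flow = 8.
In the residual graph, reachable from Res: {Res, u2, u3}.
Min-cut edges: Res→u1 (2), u2→u5 (2), u3→u4 (4); capacity 2 + 2 + 4 = 8.
Cut capacity 15 exceeds the max flow 8, so it is not minimum.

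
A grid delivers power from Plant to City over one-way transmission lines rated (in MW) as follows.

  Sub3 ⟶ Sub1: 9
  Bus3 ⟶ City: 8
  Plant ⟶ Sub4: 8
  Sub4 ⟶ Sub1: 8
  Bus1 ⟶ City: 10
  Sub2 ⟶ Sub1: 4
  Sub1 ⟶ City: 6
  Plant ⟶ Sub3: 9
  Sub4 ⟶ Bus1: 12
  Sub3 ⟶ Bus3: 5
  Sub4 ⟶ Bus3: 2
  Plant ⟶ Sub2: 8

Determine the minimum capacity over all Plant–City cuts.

Augment Plant→Sub3→Bus3→City: bottleneck 5, flow now 5.
Augment Plant→Sub3→Sub1→City: bottleneck 4, flow now 9.
Augment Plant→Sub4→Bus1→City: bottleneck 8, flow now 17.
Augment Plant→Sub2→Sub1→City: bottleneck 2, flow now 19.
No augmenting path remains; maximum flow = 19.
By max-flow min-cut, the minimum cut capacity equals the max flow.
In the residual graph, reachable from Plant: {Plant, Sub3, Sub2, Sub1}.
Min-cut edges: Plant→Sub4 (8), Sub3→Bus3 (5), Sub1→City (6); capacity 8 + 5 + 6 = 19.

19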